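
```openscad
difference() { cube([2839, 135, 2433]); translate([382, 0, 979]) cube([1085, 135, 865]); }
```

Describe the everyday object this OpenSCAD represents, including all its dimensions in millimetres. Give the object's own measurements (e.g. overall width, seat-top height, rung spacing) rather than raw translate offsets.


A wall 2839 mm long (x), 135 mm thick (y), 2433 mm tall, with a rectangular window opening cut through it. The opening is 1085 mm wide and 865 mm tall; its sill is at z = 979 mm and its near (−x) edge is 382 mm from the wall's −x end. The opening passes through the full wall thickness.


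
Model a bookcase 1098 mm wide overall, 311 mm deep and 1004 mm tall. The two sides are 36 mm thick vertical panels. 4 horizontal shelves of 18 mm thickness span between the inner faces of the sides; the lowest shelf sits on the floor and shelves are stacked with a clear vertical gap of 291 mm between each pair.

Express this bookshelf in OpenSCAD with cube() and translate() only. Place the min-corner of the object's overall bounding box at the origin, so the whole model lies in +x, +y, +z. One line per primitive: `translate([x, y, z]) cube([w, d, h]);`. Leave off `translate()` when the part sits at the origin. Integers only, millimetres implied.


cube([36, 311, 1004]);
translate([1062, 0, 0]) cube([36, 311, 1004]);
translate([36, 0, 0]) cube([1026, 311, 18]);
translate([36, 0, 309]) cube([1026, 311, 18]);
translate([36, 0, 618]) cube([1026, 311, 18]);
translate([36, 0, 927]) cube([1026, 311, 18]);


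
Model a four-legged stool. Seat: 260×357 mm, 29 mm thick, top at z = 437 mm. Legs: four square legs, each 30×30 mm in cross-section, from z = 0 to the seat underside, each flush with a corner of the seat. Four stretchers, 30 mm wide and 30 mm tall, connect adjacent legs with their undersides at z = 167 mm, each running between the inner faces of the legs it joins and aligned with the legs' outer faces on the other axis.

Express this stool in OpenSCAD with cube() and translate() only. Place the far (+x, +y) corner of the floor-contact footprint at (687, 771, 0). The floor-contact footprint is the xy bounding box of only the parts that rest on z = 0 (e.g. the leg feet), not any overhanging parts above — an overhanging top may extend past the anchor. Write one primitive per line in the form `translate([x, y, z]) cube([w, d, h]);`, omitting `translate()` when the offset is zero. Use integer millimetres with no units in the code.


// leg_h = 437 - 29 = 408
// stretcher span = 260 - 2*30 = 200
translate([427, 414, 408]) cube([260, 357, 29]);
translate([427, 414, 0]) cube([30, 30, 408]);
translate([657, 414, 0]) cube([30, 30, 408]);
translate([427, 741, 0]) cube([30, 30, 408]);
translate([657, 741, 0]) cube([30, 30, 408]);
translate([457, 414, 167]) cube([200, 30, 30]);
translate([457, 741, 167]) cube([200, 30, 30]);
translate([427, 444, 167]) cube([30, 297, 30]);
translate([657, 444, 167]) cube([30, 297, 30]);


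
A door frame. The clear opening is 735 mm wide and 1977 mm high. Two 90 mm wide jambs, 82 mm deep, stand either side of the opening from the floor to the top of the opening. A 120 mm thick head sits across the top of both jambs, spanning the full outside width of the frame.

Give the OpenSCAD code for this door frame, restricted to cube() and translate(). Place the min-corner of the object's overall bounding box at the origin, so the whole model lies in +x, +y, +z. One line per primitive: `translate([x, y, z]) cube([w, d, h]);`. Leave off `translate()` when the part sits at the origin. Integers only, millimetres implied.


cube([90, 82, 1977]);
translate([825, 0, 0]) cube([90, 82, 1977]);
translate([0, 0, 1977]) cube([915, 82, 120]);


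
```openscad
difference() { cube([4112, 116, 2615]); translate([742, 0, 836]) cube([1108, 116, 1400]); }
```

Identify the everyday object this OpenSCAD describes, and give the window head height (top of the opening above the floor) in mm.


A wall with a window opening. The window head height is 2236 mm.

A wall with a rectangular opening subtracted — a window. Sill at z = 836, opening 1400 mm tall, so the head is at 836 + 1400 = 2236 mm.


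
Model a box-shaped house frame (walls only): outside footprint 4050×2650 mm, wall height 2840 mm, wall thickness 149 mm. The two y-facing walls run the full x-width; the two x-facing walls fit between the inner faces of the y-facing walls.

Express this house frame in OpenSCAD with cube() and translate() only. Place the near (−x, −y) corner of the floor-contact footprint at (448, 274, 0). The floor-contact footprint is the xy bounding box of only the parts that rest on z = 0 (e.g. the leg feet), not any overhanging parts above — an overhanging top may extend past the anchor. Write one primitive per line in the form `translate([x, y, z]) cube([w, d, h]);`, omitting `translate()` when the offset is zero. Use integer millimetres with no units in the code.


translate([448, 274, 0]) cube([4050, 149, 2840]);
translate([448, 2775, 0]) cube([4050, 149, 2840]);
translate([448, 423, 0]) cube([149, 2352, 2840]);
translate([4349, 423, 0]) cube([149, 2352, 2840]);


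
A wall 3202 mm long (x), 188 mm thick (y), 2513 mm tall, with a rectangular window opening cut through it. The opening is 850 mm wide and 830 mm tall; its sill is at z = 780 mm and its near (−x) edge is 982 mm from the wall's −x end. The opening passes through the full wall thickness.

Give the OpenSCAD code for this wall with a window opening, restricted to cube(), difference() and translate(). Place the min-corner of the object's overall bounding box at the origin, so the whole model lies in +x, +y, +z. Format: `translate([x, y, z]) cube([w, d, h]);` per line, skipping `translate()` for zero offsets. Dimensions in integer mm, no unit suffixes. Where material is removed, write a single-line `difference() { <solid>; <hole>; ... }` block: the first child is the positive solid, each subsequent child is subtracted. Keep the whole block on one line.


difference() { cube([3202, 188, 2513]); translate([982, 0, 780]) cube([850, 188, 830]); }


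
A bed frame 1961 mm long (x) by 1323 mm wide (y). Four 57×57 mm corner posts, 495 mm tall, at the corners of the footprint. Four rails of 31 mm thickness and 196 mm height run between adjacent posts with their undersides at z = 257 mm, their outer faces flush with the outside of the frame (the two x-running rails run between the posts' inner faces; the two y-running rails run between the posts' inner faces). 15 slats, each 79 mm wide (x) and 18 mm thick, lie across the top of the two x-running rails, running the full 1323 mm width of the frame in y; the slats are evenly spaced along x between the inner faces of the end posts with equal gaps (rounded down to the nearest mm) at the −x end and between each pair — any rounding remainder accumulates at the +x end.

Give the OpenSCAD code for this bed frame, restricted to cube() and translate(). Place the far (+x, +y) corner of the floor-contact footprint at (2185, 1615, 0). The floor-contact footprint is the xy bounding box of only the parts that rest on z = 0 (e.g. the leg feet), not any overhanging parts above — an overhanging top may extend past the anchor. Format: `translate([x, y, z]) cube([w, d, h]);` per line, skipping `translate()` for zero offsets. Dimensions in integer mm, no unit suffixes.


translate([224, 292, 0]) cube([57, 57, 495]);
translate([224, 1558, 0]) cube([57, 57, 495]);
translate([2128, 292, 0]) cube([57, 57, 495]);
translate([2128, 1558, 0]) cube([57, 57, 495]);
translate([281, 292, 257]) cube([1847, 31, 196]);
translate([281, 1584, 257]) cube([1847, 31, 196]);
translate([224, 349, 257]) cube([31, 1209, 196]);
translate([2154, 349, 257]) cube([31, 1209, 196]);
translate([322, 292, 453]) cube([79, 1323, 18]);
translate([442, 292, 453]) cube([79, 1323, 18]);
translate([562, 292, 453]) cube([79, 1323, 18]);
translate([682, 292, 453]) cube([79, 1323, 18]);
translate([802, 292, 453]) cube([79, 1323, 18]);
translate([922, 292, 453]) cube([79, 1323, 18]);
translate([1042, 292, 453]) cube([79, 1323, 18]);
translate([1162, 292, 453]) cube([79, 1323, 18]);
translate([1282, 292, 453]) cube([79, 1323, 18]);
translate([1402, 292, 453]) cube([79, 1323, 18]);
translate([1522, 292, 453]) cube([79, 1323, 18]);
translate([1642, 292, 453]) cube([79, 1323, 18]);
translate([1762, 292, 453]) cube([79, 1323, 18]);
translate([1882, 292, 453]) cube([79, 1323, 18]);
translate([2002, 292, 453]) cube([79, 1323, 18]);


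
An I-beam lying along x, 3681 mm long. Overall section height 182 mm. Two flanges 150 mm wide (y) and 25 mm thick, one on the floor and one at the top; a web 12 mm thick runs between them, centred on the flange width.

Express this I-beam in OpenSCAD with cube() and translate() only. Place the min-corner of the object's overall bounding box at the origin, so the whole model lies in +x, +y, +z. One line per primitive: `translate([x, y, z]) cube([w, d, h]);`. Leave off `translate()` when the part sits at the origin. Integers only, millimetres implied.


cube([3681, 150, 25]);
translate([0, 69, 25]) cube([3681, 12, 132]);
translate([0, 0, 157]) cube([3681, 150, 25]);


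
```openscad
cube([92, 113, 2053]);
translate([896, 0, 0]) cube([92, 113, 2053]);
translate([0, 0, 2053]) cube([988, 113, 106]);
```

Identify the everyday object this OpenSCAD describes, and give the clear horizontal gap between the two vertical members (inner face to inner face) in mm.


A door frame. The clear opening width is 804 mm.

Two 2053 mm tall posts with a header on top — a door frame. The left jamb is 92 mm wide at x = 0; the right jamb starts at x = 896. The clear opening is 896 − 92 = 804 mm.


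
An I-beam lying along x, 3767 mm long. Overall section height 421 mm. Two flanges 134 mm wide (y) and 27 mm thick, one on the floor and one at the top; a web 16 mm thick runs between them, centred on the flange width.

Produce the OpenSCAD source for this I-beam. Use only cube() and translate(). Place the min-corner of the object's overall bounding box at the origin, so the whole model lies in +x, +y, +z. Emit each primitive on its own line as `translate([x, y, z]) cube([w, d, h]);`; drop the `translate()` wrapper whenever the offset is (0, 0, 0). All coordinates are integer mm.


cube([3767, 134, 27]);
translate([0, 59, 27]) cube([3767, 16, 367]);
translate([0, 0, 394]) cube([3767, 134, 27]);


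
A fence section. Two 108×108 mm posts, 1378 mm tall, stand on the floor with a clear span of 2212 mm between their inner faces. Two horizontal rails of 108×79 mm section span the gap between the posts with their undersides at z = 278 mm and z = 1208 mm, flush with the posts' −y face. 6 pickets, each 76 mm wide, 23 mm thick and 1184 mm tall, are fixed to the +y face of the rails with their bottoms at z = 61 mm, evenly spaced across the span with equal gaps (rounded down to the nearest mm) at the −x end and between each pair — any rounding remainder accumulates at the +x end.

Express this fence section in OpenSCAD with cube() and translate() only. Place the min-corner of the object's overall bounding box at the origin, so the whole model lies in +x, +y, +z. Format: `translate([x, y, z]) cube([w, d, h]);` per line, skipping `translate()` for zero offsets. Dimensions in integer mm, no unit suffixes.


cube([108, 108, 1378]);
translate([2320, 0, 0]) cube([108, 108, 1378]);
translate([108, 0, 278]) cube([2212, 108, 79]);
translate([108, 0, 1208]) cube([2212, 108, 79]);
translate([358, 108, 61]) cube([76, 23, 1184]);
translate([684, 108, 61]) cube([76, 23, 1184]);
translate([1010, 108, 61]) cube([76, 23, 1184]);
translate([1336, 108, 61]) cube([76, 23, 1184]);
translate([1662, 108, 61]) cube([76, 23, 1184]);
translate([1988, 108, 61]) cube([76, 23, 1184]);


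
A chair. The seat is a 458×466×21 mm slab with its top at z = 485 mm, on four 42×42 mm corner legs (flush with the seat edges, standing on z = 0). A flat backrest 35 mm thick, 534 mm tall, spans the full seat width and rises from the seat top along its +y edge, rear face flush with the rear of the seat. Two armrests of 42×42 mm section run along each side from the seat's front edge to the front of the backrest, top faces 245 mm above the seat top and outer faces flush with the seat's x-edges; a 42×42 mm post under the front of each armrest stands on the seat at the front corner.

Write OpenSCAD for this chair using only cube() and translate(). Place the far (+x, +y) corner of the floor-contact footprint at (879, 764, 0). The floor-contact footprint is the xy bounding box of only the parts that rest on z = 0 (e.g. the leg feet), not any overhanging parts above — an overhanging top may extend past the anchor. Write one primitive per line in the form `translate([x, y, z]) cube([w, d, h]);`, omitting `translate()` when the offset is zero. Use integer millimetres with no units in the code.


translate([421, 298, 464]) cube([458, 466, 21]);
translate([421, 298, 0]) cube([42, 42, 464]);
translate([837, 298, 0]) cube([42, 42, 464]);
translate([421, 722, 0]) cube([42, 42, 464]);
translate([837, 722, 0]) cube([42, 42, 464]);
translate([421, 729, 485]) cube([458, 35, 534]);
translate([421, 298, 688]) cube([42, 431, 42]);
translate([837, 298, 688]) cube([42, 431, 42]);
translate([421, 298, 485]) cube([42, 42, 203]);
translate([837, 298, 485]) cube([42, 42, 203]);


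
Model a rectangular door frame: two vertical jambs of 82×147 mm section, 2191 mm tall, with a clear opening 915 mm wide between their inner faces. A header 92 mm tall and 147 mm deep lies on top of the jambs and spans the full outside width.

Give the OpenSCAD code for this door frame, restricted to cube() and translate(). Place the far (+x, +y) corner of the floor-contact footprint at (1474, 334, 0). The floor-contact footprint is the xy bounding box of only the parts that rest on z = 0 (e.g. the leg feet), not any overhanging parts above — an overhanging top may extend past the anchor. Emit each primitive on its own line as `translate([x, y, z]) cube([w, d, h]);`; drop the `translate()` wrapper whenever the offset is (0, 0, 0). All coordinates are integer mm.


translate([395, 187, 0]) cube([82, 147, 2191]);
translate([1392, 187, 0]) cube([82, 147, 2191]);
translate([395, 187, 2191]) cube([1079, 147, 92]);


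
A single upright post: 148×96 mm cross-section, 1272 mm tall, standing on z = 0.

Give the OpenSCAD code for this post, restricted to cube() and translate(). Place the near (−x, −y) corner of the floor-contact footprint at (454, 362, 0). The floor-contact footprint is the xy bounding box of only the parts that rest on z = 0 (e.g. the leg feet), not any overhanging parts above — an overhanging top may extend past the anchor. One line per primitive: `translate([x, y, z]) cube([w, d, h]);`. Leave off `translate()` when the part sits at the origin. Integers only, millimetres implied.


translate([454, 362, 0]) cube([148, 96, 1272]);


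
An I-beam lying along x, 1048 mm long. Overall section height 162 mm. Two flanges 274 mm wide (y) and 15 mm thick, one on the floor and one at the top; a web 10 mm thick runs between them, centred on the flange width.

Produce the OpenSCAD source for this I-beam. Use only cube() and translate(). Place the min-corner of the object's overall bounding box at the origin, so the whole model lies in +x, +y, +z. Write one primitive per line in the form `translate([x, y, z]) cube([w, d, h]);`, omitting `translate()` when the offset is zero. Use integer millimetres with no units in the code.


cube([1048, 274, 15]);
translate([0, 132, 15]) cube([1048, 10, 132]);
translate([0, 0, 147]) cube([1048, 274, 15]);


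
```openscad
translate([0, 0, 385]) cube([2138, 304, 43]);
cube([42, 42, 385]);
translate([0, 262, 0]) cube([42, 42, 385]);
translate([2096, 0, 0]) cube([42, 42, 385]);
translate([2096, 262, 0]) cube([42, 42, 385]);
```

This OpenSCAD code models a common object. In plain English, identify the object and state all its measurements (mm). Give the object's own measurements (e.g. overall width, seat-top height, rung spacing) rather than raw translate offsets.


A long wooden bench with a 2138 mm (x) × 304 mm (y) seat, 43 mm thick, its top surface 428 mm above the floor. Four 42 mm square legs at the seat corners, flush with the edges, run from z = 0 to the seat underside.


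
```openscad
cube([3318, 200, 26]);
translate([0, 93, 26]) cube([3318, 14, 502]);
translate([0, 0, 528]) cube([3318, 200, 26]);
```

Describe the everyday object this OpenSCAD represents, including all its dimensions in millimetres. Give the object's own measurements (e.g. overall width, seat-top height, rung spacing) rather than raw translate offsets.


An I-beam lying along x, 3318 mm long. Overall section height 554 mm. Two flanges 200 mm wide (y) and 26 mm thick, one on the floor and one at the top; a web 14 mm thick runs between them, centred on the flange width.


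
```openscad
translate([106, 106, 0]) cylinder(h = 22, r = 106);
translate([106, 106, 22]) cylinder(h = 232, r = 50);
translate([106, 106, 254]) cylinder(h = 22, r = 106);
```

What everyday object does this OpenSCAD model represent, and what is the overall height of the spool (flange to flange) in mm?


A spool. The overall height is 276 mm.

Three coaxial cylinders, large–small–large — a spool. Two 22 mm flanges and a 232 mm core give 22 + 232 + 22 = 276 mm.


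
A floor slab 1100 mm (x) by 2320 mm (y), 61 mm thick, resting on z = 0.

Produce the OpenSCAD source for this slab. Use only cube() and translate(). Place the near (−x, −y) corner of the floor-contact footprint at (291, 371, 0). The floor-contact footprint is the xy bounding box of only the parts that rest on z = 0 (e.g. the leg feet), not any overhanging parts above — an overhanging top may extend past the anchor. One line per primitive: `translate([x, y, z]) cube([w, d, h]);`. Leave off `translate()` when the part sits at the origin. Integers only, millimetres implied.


translate([291, 371, 0]) cube([1100, 2320, 61]);


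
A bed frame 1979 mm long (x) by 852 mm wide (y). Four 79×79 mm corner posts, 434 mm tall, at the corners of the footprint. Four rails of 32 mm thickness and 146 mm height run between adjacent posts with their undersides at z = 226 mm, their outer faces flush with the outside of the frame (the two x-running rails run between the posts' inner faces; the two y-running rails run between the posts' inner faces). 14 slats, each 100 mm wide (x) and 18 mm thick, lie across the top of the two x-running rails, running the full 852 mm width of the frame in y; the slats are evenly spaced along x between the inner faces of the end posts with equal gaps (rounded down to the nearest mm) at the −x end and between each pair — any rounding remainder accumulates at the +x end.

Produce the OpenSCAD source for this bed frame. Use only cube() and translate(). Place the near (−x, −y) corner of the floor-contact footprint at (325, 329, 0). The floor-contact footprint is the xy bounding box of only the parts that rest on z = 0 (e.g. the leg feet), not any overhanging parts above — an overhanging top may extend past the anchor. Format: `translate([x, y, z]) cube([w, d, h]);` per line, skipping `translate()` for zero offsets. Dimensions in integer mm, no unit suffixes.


translate([325, 329, 0]) cube([79, 79, 434]);
translate([325, 1102, 0]) cube([79, 79, 434]);
translate([2225, 329, 0]) cube([79, 79, 434]);
translate([2225, 1102, 0]) cube([79, 79, 434]);
translate([404, 329, 226]) cube([1821, 32, 146]);
translate([404, 1149, 226]) cube([1821, 32, 146]);
translate([325, 408, 226]) cube([32, 694, 146]);
translate([2272, 408, 226]) cube([32, 694, 146]);
translate([432, 329, 372]) cube([100, 852, 18]);
translate([560, 329, 372]) cube([100, 852, 18]);
translate([688, 329, 372]) cube([100, 852, 18]);
translate([816, 329, 372]) cube([100, 852, 18]);
translate([944, 329, 372]) cube([100, 852, 18]);
translate([1072, 329, 372]) cube([100, 852, 18]);
translate([1200, 329, 372]) cube([100, 852, 18]);
translate([1328, 329, 372]) cube([100, 852, 18]);
translate([1456, 329, 372]) cube([100, 852, 18]);
translate([1584, 329, 372]) cube([100, 852, 18]);
translate([1712, 329, 372]) cube([100, 852, 18]);
translate([1840, 329, 372]) cube([100, 852, 18]);
translate([1968, 329, 372]) cube([100, 852, 18]);
translate([2096, 329, 372]) cube([100, 852, 18]);


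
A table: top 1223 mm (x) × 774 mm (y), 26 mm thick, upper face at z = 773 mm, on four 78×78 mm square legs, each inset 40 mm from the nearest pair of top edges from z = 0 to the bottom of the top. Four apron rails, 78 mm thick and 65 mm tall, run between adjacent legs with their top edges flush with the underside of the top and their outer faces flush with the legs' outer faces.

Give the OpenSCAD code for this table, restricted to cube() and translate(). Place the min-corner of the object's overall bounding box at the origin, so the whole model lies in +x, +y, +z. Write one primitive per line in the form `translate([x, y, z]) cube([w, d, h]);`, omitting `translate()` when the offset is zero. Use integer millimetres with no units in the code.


translate([0, 0, 747]) cube([1223, 774, 26]);
translate([40, 40, 0]) cube([78, 78, 747]);
translate([1105, 40, 0]) cube([78, 78, 747]);
translate([40, 656, 0]) cube([78, 78, 747]);
translate([1105, 656, 0]) cube([78, 78, 747]);
translate([118, 40, 682]) cube([987, 78, 65]);
translate([118, 656, 682]) cube([987, 78, 65]);
translate([40, 118, 682]) cube([78, 538, 65]);
translate([1105, 118, 682]) cube([78, 538, 65]);


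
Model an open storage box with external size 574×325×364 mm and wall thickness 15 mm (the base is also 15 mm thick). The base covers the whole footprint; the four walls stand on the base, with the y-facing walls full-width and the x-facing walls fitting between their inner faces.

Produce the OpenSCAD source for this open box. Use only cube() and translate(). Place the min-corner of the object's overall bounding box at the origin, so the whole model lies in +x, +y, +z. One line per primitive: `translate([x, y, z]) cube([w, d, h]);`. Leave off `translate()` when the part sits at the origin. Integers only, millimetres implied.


cube([574, 325, 15]);
translate([0, 0, 15]) cube([574, 15, 349]);
translate([0, 310, 15]) cube([574, 15, 349]);
translate([0, 15, 15]) cube([15, 295, 349]);
translate([559, 15, 15]) cube([15, 295, 349]);


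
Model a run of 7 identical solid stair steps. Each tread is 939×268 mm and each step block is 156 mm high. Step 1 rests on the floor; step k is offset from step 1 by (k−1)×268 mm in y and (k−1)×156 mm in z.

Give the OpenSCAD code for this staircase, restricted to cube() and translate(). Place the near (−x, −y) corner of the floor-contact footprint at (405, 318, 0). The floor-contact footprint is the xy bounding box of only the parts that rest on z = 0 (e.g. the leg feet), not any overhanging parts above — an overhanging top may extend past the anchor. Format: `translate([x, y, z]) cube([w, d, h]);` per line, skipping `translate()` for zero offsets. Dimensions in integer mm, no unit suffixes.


translate([405, 318, 0]) cube([939, 268, 156]);
translate([405, 586, 156]) cube([939, 268, 156]);
translate([405, 854, 312]) cube([939, 268, 156]);
translate([405, 1122, 468]) cube([939, 268, 156]);
translate([405, 1390, 624]) cube([939, 268, 156]);
translate([405, 1658, 780]) cube([939, 268, 156]);
translate([405, 1926, 936]) cube([939, 268, 156]);


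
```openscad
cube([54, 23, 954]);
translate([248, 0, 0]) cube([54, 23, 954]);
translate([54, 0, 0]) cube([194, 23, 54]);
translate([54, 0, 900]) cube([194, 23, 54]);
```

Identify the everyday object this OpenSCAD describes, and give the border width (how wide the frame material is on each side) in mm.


A picture frame. The border width is 54 mm.

Four thin pieces enclosing a rectangular opening — a picture frame. The two full-height stiles are 954 mm tall; the top rail sits at z = 900 and is 54 mm tall, so the border above the opening is 954 − 900 = 54 mm, matching the stile x-width.


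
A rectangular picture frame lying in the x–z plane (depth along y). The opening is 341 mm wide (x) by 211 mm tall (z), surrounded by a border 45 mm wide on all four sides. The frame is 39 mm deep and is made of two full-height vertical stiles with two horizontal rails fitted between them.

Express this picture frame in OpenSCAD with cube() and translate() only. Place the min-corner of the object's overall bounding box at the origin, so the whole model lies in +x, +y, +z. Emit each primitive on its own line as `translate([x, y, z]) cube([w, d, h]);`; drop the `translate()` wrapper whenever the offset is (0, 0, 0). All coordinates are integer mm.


cube([45, 39, 301]);
translate([386, 0, 0]) cube([45, 39, 301]);
translate([45, 0, 0]) cube([341, 39, 45]);
translate([45, 0, 256]) cube([341, 39, 45]);


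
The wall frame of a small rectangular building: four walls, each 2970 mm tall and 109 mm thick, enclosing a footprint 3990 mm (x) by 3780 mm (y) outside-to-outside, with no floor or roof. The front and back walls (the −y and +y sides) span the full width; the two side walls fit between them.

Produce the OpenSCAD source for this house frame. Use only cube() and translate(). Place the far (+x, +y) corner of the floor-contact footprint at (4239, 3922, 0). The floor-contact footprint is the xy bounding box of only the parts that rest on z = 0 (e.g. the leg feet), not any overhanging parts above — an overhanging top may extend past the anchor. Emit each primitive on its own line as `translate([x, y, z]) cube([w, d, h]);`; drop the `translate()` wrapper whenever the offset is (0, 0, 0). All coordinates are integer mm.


translate([249, 142, 0]) cube([3990, 109, 2970]);
translate([249, 3813, 0]) cube([3990, 109, 2970]);
translate([249, 251, 0]) cube([109, 3562, 2970]);
translate([4130, 251, 0]) cube([109, 3562, 2970]);


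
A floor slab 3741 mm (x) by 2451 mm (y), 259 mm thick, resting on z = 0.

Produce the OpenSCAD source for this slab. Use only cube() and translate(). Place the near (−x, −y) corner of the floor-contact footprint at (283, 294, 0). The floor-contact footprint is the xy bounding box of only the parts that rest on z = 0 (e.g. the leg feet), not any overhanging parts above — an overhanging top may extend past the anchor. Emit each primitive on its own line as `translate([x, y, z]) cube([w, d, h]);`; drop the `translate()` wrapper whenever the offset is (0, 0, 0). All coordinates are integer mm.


translate([283, 294, 0]) cube([3741, 2451, 259]);


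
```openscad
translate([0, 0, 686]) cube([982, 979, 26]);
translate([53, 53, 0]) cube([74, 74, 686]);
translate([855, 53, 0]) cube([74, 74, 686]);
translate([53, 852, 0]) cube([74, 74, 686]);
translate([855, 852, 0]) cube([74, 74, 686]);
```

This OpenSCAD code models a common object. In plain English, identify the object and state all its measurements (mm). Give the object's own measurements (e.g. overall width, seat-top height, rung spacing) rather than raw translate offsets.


A rectangular dining table. The top is 982×979×26 mm with its upper surface at z = 712 mm. It stands on four 74×74 mm square legs, each inset 53 mm from the nearest pair of top edges, running from the floor to the underside of the top.


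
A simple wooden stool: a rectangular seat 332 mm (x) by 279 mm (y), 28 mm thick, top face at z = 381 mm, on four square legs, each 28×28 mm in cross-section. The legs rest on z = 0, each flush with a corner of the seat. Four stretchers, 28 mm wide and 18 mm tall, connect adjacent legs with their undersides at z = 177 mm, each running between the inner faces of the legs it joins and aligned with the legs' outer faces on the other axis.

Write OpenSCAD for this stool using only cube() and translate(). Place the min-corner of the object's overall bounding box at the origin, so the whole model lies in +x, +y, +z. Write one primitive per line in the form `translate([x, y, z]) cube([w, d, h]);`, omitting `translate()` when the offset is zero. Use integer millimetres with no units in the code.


translate([0, 0, 353]) cube([332, 279, 28]);
cube([28, 28, 353]);
translate([304, 0, 0]) cube([28, 28, 353]);
translate([0, 251, 0]) cube([28, 28, 353]);
translate([304, 251, 0]) cube([28, 28, 353]);
translate([28, 0, 177]) cube([276, 28, 18]);
translate([28, 251, 177]) cube([276, 28, 18]);
translate([0, 28, 177]) cube([28, 223, 18]);
translate([304, 28, 177]) cube([28, 223, 18]);


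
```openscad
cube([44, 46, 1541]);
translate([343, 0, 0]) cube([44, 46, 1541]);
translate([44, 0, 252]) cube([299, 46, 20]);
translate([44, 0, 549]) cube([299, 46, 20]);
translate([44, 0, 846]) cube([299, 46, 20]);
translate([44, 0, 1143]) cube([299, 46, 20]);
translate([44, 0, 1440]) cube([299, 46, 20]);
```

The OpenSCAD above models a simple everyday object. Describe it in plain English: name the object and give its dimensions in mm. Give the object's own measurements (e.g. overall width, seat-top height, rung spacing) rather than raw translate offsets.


A straight ladder. Two 44×46 mm vertical rails, 1541 mm tall, stand 387 mm apart (outside-to-outside) with their front faces coplanar on the −y side. 5 rungs, each 46 mm deep and 20 mm tall, span between the inner faces of the rails, front faces flush with the rails. The lowest rung's underside is at z = 252 mm and rungs are spaced 297 mm apart (underside to underside).


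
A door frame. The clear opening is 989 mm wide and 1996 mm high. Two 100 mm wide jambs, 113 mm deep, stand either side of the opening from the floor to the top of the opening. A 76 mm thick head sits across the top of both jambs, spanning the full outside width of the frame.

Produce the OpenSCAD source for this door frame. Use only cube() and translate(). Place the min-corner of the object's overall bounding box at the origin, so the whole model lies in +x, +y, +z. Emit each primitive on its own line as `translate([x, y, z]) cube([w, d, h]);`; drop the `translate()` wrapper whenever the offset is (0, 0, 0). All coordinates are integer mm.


cube([100, 113, 1996]);
translate([1089, 0, 0]) cube([100, 113, 1996]);
translate([0, 0, 1996]) cube([1189, 113, 76]);


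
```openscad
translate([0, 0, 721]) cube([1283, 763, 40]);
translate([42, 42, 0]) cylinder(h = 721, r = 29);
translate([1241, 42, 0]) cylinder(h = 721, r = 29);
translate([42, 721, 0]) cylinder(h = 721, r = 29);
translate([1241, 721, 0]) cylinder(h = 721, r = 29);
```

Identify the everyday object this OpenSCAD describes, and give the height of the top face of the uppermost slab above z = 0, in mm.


A table. The table height is 761 mm.

A 1283×763×40 slab sits at z = 721 on four Ø58 mm round legs — a table. The top surface is at 721 + 40 = 761 mm.


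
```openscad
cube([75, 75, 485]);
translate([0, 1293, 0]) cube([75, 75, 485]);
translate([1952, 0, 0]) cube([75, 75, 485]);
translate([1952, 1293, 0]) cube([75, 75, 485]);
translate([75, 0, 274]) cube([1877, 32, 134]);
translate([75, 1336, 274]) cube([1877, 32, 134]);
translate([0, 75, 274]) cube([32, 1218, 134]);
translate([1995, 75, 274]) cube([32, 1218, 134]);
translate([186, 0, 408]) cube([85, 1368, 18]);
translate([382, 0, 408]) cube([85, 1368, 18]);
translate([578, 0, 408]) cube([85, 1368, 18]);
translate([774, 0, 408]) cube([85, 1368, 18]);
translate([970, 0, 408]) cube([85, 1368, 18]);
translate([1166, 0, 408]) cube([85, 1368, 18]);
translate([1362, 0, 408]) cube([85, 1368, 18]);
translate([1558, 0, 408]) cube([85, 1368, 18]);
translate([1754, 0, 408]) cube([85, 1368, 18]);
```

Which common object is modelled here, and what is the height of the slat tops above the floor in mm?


A bed frame. The slat-top height is 426 mm.

Four posts, four rails, and a row of slats — a bed frame. Slats sit on the rails at z = 274 + 134 = 408; with slat thickness 18, the top is 426 mm.


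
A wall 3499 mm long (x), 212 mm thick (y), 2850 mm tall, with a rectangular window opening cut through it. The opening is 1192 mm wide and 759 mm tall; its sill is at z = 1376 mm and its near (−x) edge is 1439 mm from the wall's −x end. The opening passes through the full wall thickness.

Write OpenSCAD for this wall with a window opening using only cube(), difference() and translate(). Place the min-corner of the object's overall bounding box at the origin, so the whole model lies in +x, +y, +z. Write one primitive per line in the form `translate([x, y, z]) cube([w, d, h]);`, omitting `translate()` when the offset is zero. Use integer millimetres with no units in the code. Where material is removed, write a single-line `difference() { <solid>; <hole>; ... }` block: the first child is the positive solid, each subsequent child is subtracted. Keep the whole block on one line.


difference() { cube([3499, 212, 2850]); translate([1439, 0, 1376]) cube([1192, 212, 759]); }


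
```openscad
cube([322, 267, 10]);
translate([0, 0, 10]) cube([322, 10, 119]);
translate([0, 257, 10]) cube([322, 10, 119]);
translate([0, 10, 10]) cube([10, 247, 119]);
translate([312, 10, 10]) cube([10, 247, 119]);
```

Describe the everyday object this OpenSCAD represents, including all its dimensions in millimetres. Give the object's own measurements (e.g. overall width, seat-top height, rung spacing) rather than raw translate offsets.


An open-topped rectangular box: outside dimensions 322×267×129 mm, with a uniform wall and base thickness of 10 mm. The base is a full 322×267 slab on the floor; four walls sit on top of the base. The front and back walls (the −y and +y sides) span the full width; the two side walls fit between them.


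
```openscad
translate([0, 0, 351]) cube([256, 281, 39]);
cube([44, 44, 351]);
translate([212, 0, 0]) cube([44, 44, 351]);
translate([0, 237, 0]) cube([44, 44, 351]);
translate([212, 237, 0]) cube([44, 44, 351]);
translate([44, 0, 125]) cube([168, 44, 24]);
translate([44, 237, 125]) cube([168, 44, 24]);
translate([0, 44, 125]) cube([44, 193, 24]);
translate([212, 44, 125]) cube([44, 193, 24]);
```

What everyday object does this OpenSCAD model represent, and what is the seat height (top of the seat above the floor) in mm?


A stool. The seat height is 390 mm.

A 256×281×39 slab at z = 351 on four corner posts — a stool. The seat top is 351 + 39 = 390 mm.


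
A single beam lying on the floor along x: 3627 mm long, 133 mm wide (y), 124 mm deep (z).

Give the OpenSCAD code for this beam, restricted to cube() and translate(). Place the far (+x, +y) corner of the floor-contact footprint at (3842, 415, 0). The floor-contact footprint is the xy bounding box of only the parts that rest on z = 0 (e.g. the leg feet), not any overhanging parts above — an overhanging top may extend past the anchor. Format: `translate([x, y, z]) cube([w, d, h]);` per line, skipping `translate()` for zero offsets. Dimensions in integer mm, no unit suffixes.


translate([215, 282, 0]) cube([3627, 133, 124]);


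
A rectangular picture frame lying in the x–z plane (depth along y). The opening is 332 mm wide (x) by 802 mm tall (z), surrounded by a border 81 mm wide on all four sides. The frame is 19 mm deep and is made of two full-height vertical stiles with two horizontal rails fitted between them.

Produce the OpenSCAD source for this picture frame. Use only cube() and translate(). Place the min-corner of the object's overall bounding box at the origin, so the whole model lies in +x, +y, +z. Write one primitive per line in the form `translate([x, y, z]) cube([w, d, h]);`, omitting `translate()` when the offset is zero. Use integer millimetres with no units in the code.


cube([81, 19, 964]);
translate([413, 0, 0]) cube([81, 19, 964]);
translate([81, 0, 0]) cube([332, 19, 81]);
translate([81, 0, 883]) cube([332, 19, 81]);


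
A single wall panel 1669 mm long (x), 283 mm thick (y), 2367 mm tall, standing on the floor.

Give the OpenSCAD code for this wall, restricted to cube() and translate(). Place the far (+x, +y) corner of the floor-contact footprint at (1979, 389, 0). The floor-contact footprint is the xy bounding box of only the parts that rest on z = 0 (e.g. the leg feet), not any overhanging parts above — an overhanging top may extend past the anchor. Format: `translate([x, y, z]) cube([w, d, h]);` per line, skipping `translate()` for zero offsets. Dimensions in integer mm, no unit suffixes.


translate([310, 106, 0]) cube([1669, 283, 2367]);


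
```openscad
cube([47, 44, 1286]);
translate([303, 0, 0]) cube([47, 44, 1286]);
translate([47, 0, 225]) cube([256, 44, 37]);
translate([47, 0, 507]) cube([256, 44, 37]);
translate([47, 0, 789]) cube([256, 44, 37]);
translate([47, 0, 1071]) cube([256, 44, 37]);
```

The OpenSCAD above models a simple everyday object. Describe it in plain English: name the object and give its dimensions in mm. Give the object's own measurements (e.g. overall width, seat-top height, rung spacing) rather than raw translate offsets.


A straight ladder. Two 47×44 mm vertical rails, 1286 mm tall, stand 350 mm apart (outside-to-outside) with their front faces coplanar on the −y side. 4 rungs, each 44 mm deep and 37 mm tall, span between the inner faces of the rails, front faces flush with the rails. The lowest rung's underside is at z = 225 mm and rungs are spaced 282 mm apart (underside to underside).


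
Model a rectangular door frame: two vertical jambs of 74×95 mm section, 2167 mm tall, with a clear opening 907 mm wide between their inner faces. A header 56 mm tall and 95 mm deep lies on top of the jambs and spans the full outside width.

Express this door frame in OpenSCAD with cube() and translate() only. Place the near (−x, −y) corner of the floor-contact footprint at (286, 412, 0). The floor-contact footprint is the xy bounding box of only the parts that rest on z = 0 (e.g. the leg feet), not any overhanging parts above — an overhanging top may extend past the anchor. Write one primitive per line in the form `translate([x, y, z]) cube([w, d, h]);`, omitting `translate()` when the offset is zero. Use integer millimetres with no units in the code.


translate([286, 412, 0]) cube([74, 95, 2167]);
translate([1267, 412, 0]) cube([74, 95, 2167]);
translate([286, 412, 2167]) cube([1055, 95, 56]);


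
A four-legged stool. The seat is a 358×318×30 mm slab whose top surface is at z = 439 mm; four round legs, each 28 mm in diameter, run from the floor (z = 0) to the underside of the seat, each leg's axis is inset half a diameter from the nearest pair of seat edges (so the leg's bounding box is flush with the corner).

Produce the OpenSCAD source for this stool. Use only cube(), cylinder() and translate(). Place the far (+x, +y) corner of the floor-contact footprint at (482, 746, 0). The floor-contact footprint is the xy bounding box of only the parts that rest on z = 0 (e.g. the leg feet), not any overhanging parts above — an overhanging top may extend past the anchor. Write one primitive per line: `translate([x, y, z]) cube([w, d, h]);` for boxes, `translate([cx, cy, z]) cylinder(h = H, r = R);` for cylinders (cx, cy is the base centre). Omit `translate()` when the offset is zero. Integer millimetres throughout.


translate([124, 428, 409]) cube([358, 318, 30]);
translate([138, 442, 0]) cylinder(h = 409, r = 14);
translate([468, 442, 0]) cylinder(h = 409, r = 14);
translate([138, 732, 0]) cylinder(h = 409, r = 14);
translate([468, 732, 0]) cylinder(h = 409, r = 14);


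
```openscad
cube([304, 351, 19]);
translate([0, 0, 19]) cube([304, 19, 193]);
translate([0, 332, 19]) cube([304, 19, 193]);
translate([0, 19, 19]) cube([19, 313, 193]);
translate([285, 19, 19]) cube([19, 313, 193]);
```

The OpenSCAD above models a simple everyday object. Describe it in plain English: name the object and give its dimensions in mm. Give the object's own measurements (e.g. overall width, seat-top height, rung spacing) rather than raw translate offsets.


An open-topped rectangular box: outside dimensions 304×351×212 mm, with a uniform wall and base thickness of 19 mm. The base is a full 304×351 slab on the floor; four walls sit on top of the base. The front and back walls (the −y and +y sides) span the full width; the two side walls fit between them.


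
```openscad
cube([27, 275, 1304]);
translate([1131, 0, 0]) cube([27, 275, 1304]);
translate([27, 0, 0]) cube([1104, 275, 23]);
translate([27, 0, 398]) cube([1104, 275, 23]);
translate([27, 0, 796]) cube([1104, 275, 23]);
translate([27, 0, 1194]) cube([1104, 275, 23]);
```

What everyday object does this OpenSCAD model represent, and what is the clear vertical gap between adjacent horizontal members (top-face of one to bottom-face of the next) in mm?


A bookshelf. The clear shelf gap is 375 mm.

Two tall side panels with 4 horizontal boards between them — a bookshelf. The first two shelf undersides are at z = 0 and z = 398; with shelf thickness 23, the clear gap is 398 − 0 − 23 = 375 mm.
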